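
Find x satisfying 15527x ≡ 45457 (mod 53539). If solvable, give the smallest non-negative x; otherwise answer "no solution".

First find gcd(15527, 53539):
53539 = 3×15527 + 6958
15527 = 2×6958 + 1611
6958 = 4×1611 + 514
1611 = 3×514 + 69
514 = 7×69 + 31
69 = 2×31 + 7
31 = 4×7 + 3
7 = 2×3 + 1
3 = 3×1 + 0
gcd = 1, so a unique solution mod 53539 exists.
Back-substitute for the Bézout coefficients:
1 = 7 − 2·3
1 = −2·31 + 9·7
1 = 9·69 − 20·31
1 = −20·514 + 149·69
1 = 149·1611 − 467·514
1 = −467·6958 + 2017·1611
1 = 2017·15527 − 4501·6958
1 = −4501·53539 + 15520·15527
So 15527·(15520) ≡ 1 (mod 53539), giving 15527⁻¹ ≡ 15520.
x ≡ 15527⁻¹·45457 ≡ 15520·45457 ≡ 9237 (mod 53539).

9237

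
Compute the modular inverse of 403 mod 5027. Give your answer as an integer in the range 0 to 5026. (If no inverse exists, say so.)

2395

Run Euclid on (5027, 403):
5027 = 12×403 + 191
403 = 2×191 + 21
191 = 9×21 + 2
21 = 10×2 + 1
2 = 2×1 + 0
gcd = 1, so the inverse exists. Back-substitute:
1 = 21 − 10·2
1 = −10·191 + 91·21
1 = 91·403 − 192·191
1 = −192·5027 + 2395·403
So 403·2395 ≡ 1 (mod 5027).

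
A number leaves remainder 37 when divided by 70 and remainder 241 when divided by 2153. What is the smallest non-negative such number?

Write x = 37 + 70·k. Then 70·k ≡ 241 − 37 ≡ 204 (mod 2153).
Need 70⁻¹ mod 2153. Extended Euclid on (2153, 70):
2153 = 30×70 + 53
70 = 1×53 + 17
53 = 3×17 + 2
17 = 8×2 + 1
2 = 2×1 + 0
Back-substitute:
1 = 17 − 8·2
1 = −8·53 + 25·17
1 = 25·70 − 33·53
1 = −33·2153 + 1015·70
70⁻¹ ≡ 1015 (mod 2153), so k ≡ 1015·204 ≡ 372 (mod 2153).
x = 37 + 70·372 = 26077.

26077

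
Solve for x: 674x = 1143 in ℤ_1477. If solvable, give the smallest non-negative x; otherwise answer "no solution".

First find gcd(674, 1477):
1477 = 2*674 + 129
674 = 5*129 + 29
129 = 4*29 + 13
29 = 2*13 + 3
13 = 4*3 + 1
3 = 3*1 + 0
gcd = 1, so a unique solution mod 1477 exists.
Back-substitute for the Bézout coefficients:
1 = 13 − 4·3
1 = −4·29 + 9·13
1 = 9·129 − 40·29
1 = −40·674 + 209·129
1 = 209·1477 − 458·674
So 674·(-458) ≡ 1 (mod 1477), giving 674⁻¹ ≡ 1019.
x ≡ 674⁻¹·1143 ≡ 1019·1143 ≡ 841 (mod 1477).

841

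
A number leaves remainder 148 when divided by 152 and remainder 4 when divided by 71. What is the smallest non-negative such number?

Write x = 148 + 152·k. Then 152·k ≡ 4 − 148 ≡ 69 (mod 71).
Need 152⁻¹ mod 71. Extended Euclid on (71, 10):
71 = 7×10 + 1
10 = 10×1 + 0
Back-substitute:
1 = 71 − 7·10
152⁻¹ ≡ 64 (mod 71), so k ≡ 64·69 ≡ 14 (mod 71).
x = 148 + 152·14 = 2276.

2276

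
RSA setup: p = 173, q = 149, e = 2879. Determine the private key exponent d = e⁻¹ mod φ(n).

φ(n) = (p−1)(q−1) = 172·148 = 25456.
Need d with 2879·d ≡ 1 (mod 25456). Apply the extended Euclidean algorithm:
25456 = 8*2879 + 2424
2879 = 1*2424 + 455
2424 = 5*455 + 149
455 = 3*149 + 8
149 = 18*8 + 5
8 = 1*5 + 3
5 = 1*3 + 2
3 = 1*2 + 1
2 = 2*1 + 0
Back-substitute:
1 = 3 − 2
1 = −5 + 2·3
1 = 2·8 − 3·5
1 = −3·149 + 56·8
1 = 56·455 − 171·149
1 = −171·2424 + 911·455
1 = 911·2879 − 1082·2424
1 = −1082·25456 + 9567·2879
So 2879·9567 ≡ 1 (mod 25456), hence d = 9567.

9567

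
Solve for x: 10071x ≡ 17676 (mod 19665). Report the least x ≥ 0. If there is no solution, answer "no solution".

1146

First find gcd(10071, 19665):
19665 = 1·10071 + 9594
10071 = 1·9594 + 477
9594 = 20·477 + 54
477 = 8·54 + 45
54 = 1·45 + 9
45 = 5·9 + 0
gcd = 9 and 9 | 17676, so solutions exist. Divide through by 9: 1119x ≡ 1964 (mod 2185).
Now find 1119⁻¹ mod 2185:
2185 = 1×1119 + 1066
1119 = 1×1066 + 53
1066 = 20×53 + 6
53 = 8×6 + 5
6 = 1×5 + 1
5 = 5×1 + 0
Back-substitute:
1 = 6 − 5
1 = −53 + 9·6
1 = 9·1066 − 181·53
1 = −181·1119 + 190·1066
1 = 190·2185 − 371·1119
So 1119·(-371) ≡ 1 (mod 2185), i.e. 1119⁻¹ ≡ 1814.
Then x ≡ 1814·1964 ≡ 1146 (mod 2185); the smallest non-negative solution is x = 1146.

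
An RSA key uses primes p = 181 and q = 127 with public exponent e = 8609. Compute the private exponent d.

φ(n) = (p−1)(q−1) = 180·126 = 22680.
Need d with 8609·d ≡ 1 (mod 22680). Apply the extended Euclidean algorithm:
22680 = 2·8609 + 5462
8609 = 1·5462 + 3147
5462 = 1·3147 + 2315
3147 = 1·2315 + 832
2315 = 2·832 + 651
832 = 1·651 + 181
651 = 3·181 + 108
181 = 1·108 + 73
108 = 1·73 + 35
73 = 2·35 + 3
35 = 11·3 + 2
3 = 1·2 + 1
2 = 2·1 + 0
Back-substitute:
1 = 3 − 2
1 = −35 + 12·3
1 = 12·73 − 25·35
1 = −25·108 + 37·73
1 = 37·181 − 62·108
1 = −62·651 + 223·181
1 = 223·832 − 285·651
1 = −285·2315 + 793·832
1 = 793·3147 − 1078·2315
1 = −1078·5462 + 1871·3147
1 = 1871·8609 − 2949·5462
1 = −2949·22680 + 7769·8609
So 8609·7769 ≡ 1 (mod 22680), hence d = 7769.

7769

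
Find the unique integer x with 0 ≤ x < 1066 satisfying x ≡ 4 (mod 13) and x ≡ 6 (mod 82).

Write x = 4 + 13·k. Then 13·k ≡ 6 − 4 ≡ 2 (mod 82).
Need 13⁻¹ mod 82. Extended Euclid on (82, 13):
82 = 6·13 + 4
13 = 3·4 + 1
4 = 4·1 + 0
Back-substitute:
1 = 13 − 3·4
1 = −3·82 + 19·13
13⁻¹ ≡ 19 (mod 82), so k ≡ 19·2 ≡ 38 (mod 82).
x = 4 + 13·38 = 498.

498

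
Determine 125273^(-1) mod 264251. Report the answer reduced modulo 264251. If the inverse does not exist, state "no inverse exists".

213676

gcd(264251, 125273) by repeated division:
264251 = 2×125273 + 13705
125273 = 9×13705 + 1928
13705 = 7×1928 + 209
1928 = 9×209 + 47
209 = 4×47 + 21
47 = 2×21 + 5
21 = 4×5 + 1
5 = 5×1 + 0
The gcd is 1. Working backward:
1 = 21 − 4·5
1 = −4·47 + 9·21
1 = 9·209 − 40·47
1 = −40·1928 + 369·209
1 = 369·13705 − 2623·1928
1 = −2623·125273 + 23976·13705
1 = 23976·264251 − 50575·125273
Thus 125273·(-50575) ≡ 1 (mod 264251); reducing, -50575 mod 264251 = 213676.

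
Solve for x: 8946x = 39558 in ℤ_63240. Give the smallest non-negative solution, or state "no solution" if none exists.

First find gcd(8946, 63240):
63240 = 7*8946 + 618
8946 = 14*618 + 294
618 = 2*294 + 30
294 = 9*30 + 24
30 = 1*24 + 6
24 = 4*6 + 0
gcd = 6 and 6 | 39558, so solutions exist. Divide through by 6: 1491x ≡ 6593 (mod 10540).
Now find 1491⁻¹ mod 10540:
10540 = 7·1491 + 103
1491 = 14·103 + 49
103 = 2·49 + 5
49 = 9·5 + 4
5 = 1·4 + 1
4 = 4·1 + 0
Back-substitute:
1 = 5 − 4
1 = −49 + 10·5
1 = 10·103 − 21·49
1 = −21·1491 + 304·103
1 = 304·10540 − 2149·1491
So 1491·(-2149) ≡ 1 (mod 10540), i.e. 1491⁻¹ ≡ 8391.
Then x ≡ 8391·6593 ≡ 7943 (mod 10540); the smallest non-negative solution is x = 7943.

7943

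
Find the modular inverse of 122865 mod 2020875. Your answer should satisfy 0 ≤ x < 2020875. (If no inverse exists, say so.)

Euclidean algorithm on 2020875, 122865:
2020875 = 16·122865 + 55035
122865 = 2·55035 + 12795
55035 = 4·12795 + 3855
12795 = 3·3855 + 1230
3855 = 3·1230 + 165
1230 = 7·165 + 75
165 = 2·75 + 15
75 = 5·15 + 0
gcd(122865, 2020875) = 15 ≠ 1, so 122865 has no multiplicative inverse modulo 2020875.

no inverse exists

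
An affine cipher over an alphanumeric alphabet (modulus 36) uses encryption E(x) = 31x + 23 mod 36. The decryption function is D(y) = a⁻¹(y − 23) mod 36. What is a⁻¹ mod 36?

Run Euclid on (36, 31):
36 = 1*31 + 5
31 = 6*5 + 1
5 = 5*1 + 0
gcd = 1, so the inverse exists. Back-substitute:
1 = 31 − 6·5
1 = −6·36 + 7·31
So 31·7 ≡ 1 (mod 36).

7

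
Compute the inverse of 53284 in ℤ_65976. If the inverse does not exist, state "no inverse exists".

no inverse exists

Euclidean algorithm on 65976, 53284:
65976 = 1*53284 + 12692
53284 = 4*12692 + 2516
12692 = 5*2516 + 112
2516 = 22*112 + 52
112 = 2*52 + 8
52 = 6*8 + 4
8 = 2*4 + 0
gcd(53284, 65976) = 4 ≠ 1, so 53284 has no multiplicative inverse modulo 65976.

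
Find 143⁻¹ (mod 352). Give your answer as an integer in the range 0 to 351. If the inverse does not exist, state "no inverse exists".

no inverse exists

Euclidean algorithm on 352, 143:
352 = 2×143 + 66
143 = 2×66 + 11
66 = 6×11 + 0
Since gcd = 11 > 1, 143 is not a unit mod 352.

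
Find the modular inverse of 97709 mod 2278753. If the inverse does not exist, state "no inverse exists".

gcd(2278753, 97709) by repeated division:
2278753 = 23*97709 + 31446
97709 = 3*31446 + 3371
31446 = 9*3371 + 1107
3371 = 3*1107 + 50
1107 = 22*50 + 7
50 = 7*7 + 1
7 = 7*1 + 0
gcd = 1, so the inverse exists. Back-substitute:
1 = 50 − 7·7
1 = −7·1107 + 155·50
1 = 155·3371 − 472·1107
1 = −472·31446 + 4403·3371
1 = 4403·97709 − 13681·31446
1 = −13681·2278753 + 319066·97709
So 97709·319066 ≡ 1 (mod 2278753).

319066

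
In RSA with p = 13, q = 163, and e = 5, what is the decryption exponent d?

φ(n) = (p−1)(q−1) = 12·162 = 1944.
Need d with 5·d ≡ 1 (mod 1944). Apply the extended Euclidean algorithm:
1944 = 388·5 + 4
5 = 1·4 + 1
4 = 4·1 + 0
Back-substitute:
1 = 5 − 4
1 = −1944 + 389·5
So 5·389 ≡ 1 (mod 1944), hence d = 389.

389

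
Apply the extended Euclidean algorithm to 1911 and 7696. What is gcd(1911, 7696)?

Euclidean algorithm:
7696 = 4·1911 + 52
1911 = 36·52 + 39
52 = 1·39 + 13
39 = 3·13 + 0
gcd(1911, 7696) = 13.
Back-substituting:
13 = 52 − 39
13 = −1911 + 37·52
13 = 37·7696 − 149·1911
So 13 = (37)·7696 + (-149)·1911.

13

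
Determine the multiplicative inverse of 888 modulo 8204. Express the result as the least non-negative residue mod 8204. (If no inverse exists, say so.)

no inverse exists

Compute gcd(888, 8204):
8204 = 9·888 + 212
888 = 4·212 + 40
212 = 5·40 + 12
40 = 3·12 + 4
12 = 3·4 + 0
gcd(888, 8204) = 4 ≠ 1, so 888 has no multiplicative inverse modulo 8204.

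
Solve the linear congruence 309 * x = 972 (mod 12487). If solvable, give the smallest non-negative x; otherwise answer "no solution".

4610

First find gcd(309, 12487):
12487 = 40×309 + 127
309 = 2×127 + 55
127 = 2×55 + 17
55 = 3×17 + 4
17 = 4×4 + 1
4 = 4×1 + 0
gcd = 1, so a unique solution mod 12487 exists.
Back-substitute for the Bézout coefficients:
1 = 17 − 4·4
1 = −4·55 + 13·17
1 = 13·127 − 30·55
1 = −30·309 + 73·127
1 = 73·12487 − 2950·309
So 309·(-2950) ≡ 1 (mod 12487), giving 309⁻¹ ≡ 9537.
x ≡ 309⁻¹·972 ≡ 9537·972 ≡ 4610 (mod 12487).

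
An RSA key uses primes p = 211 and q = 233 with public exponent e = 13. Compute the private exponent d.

φ(n) = (p−1)(q−1) = 210·232 = 48720.
Need d with 13·d ≡ 1 (mod 48720). Apply the extended Euclidean algorithm:
48720 = 3747×13 + 9
13 = 1×9 + 4
9 = 2×4 + 1
4 = 4×1 + 0
Back-substitute:
1 = 9 − 2·4
1 = −2·13 + 3·9
1 = 3·48720 − 11243·13
So 13·(-11243) ≡ 1 (mod 48720), hence d ≡ -11243 ≡ 37477 (mod 48720).

37477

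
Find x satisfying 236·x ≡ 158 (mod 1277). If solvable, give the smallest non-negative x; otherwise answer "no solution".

First find gcd(236, 1277):
1277 = 5·236 + 97
236 = 2·97 + 42
97 = 2·42 + 13
42 = 3·13 + 3
13 = 4·3 + 1
3 = 3·1 + 0
gcd = 1, so a unique solution mod 1277 exists.
Back-substitute for the Bézout coefficients:
1 = 13 − 4·3
1 = −4·42 + 13·13
1 = 13·97 − 30·42
1 = −30·236 + 73·97
1 = 73·1277 − 395·236
So 236·(-395) ≡ 1 (mod 1277), giving 236⁻¹ ≡ 882.
x ≡ 236⁻¹·158 ≡ 882·158 ≡ 163 (mod 1277).

163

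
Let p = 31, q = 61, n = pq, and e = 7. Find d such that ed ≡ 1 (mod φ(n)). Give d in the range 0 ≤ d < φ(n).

φ(n) = (p−1)(q−1) = 30·60 = 1800.
Need d with 7·d ≡ 1 (mod 1800). Apply the extended Euclidean algorithm:
1800 = 257*7 + 1
7 = 7*1 + 0
Back-substitute:
1 = 1800 − 257·7
So 7·(-257) ≡ 1 (mod 1800), hence d ≡ -257 ≡ 1543 (mod 1800).

1543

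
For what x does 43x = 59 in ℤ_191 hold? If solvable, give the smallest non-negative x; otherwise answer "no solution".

68

First find gcd(43, 191):
191 = 4·43 + 19
43 = 2·19 + 5
19 = 3·5 + 4
5 = 1·4 + 1
4 = 4·1 + 0
gcd = 1, so a unique solution mod 191 exists.
Back-substitute for the Bézout coefficients:
1 = 5 − 4
1 = −19 + 4·5
1 = 4·43 − 9·19
1 = −9·191 + 40·43
So 43·(40) ≡ 1 (mod 191), giving 43⁻¹ ≡ 40.
x ≡ 43⁻¹·59 ≡ 40·59 ≡ 68 (mod 191).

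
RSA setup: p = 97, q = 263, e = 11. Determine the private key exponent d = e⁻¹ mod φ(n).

20579

φ(n) = (p−1)(q−1) = 96·262 = 25152.
Need d with 11·d ≡ 1 (mod 25152). Apply the extended Euclidean algorithm:
25152 = 2286·11 + 6
11 = 1·6 + 5
6 = 1·5 + 1
5 = 5·1 + 0
Back-substitute:
1 = 6 − 5
1 = −11 + 2·6
1 = 2·25152 − 4573·11
So 11·(-4573) ≡ 1 (mod 25152), hence d ≡ -4573 ≡ 20579 (mod 25152).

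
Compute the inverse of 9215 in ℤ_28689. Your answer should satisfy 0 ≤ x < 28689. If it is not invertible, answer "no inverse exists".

Run Euclid on (28689, 9215):
28689 = 3·9215 + 1044
9215 = 8·1044 + 863
1044 = 1·863 + 181
863 = 4·181 + 139
181 = 1·139 + 42
139 = 3·42 + 13
42 = 3·13 + 3
13 = 4·3 + 1
3 = 3·1 + 0
gcd = 1, so the inverse exists. Back-substitute:
1 = 13 − 4·3
1 = −4·42 + 13·13
1 = 13·139 − 43·42
1 = −43·181 + 56·139
1 = 56·863 − 267·181
1 = −267·1044 + 323·863
1 = 323·9215 − 2851·1044
1 = −2851·28689 + 8876·9215
So 9215·8876 ≡ 1 (mod 28689).

8876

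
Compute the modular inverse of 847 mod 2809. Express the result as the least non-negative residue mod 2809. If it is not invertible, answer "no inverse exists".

Extended Euclidean algorithm:
2809 = 3·847 + 268
847 = 3·268 + 43
268 = 6·43 + 10
43 = 4·10 + 3
10 = 3·3 + 1
3 = 3·1 + 0
Since gcd(847, 2809) = 1, back-substitute to write 1 as a combination:
1 = 10 − 3·3
1 = −3·43 + 13·10
1 = 13·268 − 81·43
1 = −81·847 + 256·268
1 = 256·2809 − 849·847
So 847·(-849) ≡ 1 (mod 2809), and -849 ≡ 1960 (mod 2809).

1960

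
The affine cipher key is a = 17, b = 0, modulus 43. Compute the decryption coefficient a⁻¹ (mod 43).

Extended Euclidean algorithm:
43 = 2×17 + 9
17 = 1×9 + 8
9 = 1×8 + 1
8 = 8×1 + 0
Since gcd(17, 43) = 1, back-substitute to write 1 as a combination:
1 = 9 − 8
1 = −17 + 2·9
1 = 2·43 − 5·17
So 17·(-5) ≡ 1 (mod 43), and -5 ≡ 38 (mod 43).

38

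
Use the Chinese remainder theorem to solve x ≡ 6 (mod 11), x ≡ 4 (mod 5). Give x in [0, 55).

39

Write x = 6 + 11·k. Then 11·k ≡ 4 − 6 ≡ 3 (mod 5).
Need 11⁻¹ mod 5. Extended Euclid on (5, 1):
5 = 5×1 + 0
11⁻¹ ≡ 1 (mod 5), so k ≡ 1·3 ≡ 3 (mod 5).
x = 6 + 11·3 = 39.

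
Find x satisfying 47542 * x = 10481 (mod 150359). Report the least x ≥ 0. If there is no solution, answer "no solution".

gcd(47542, 150359):
150359 = 3×47542 + 7733
47542 = 6×7733 + 1144
7733 = 6×1144 + 869
1144 = 1×869 + 275
869 = 3×275 + 44
275 = 6×44 + 11
44 = 4×11 + 0
gcd = 11, but 11 ∤ 10481, so the congruence has no solution.

no solution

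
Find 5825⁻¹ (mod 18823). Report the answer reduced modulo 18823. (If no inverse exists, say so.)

2304

gcd(18823, 5825) by repeated division:
18823 = 3·5825 + 1348
5825 = 4·1348 + 433
1348 = 3·433 + 49
433 = 8·49 + 41
49 = 1·41 + 8
41 = 5·8 + 1
8 = 8·1 + 0
The gcd is 1. Working backward:
1 = 41 − 5·8
1 = −5·49 + 6·41
1 = 6·433 − 53·49
1 = −53·1348 + 165·433
1 = 165·5825 − 713·1348
1 = −713·18823 + 2304·5825
So 5825·2304 ≡ 1 (mod 18823).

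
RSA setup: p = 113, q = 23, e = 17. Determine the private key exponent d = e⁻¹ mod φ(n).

φ(n) = (p−1)(q−1) = 112·22 = 2464.
Need d with 17·d ≡ 1 (mod 2464). Apply the extended Euclidean algorithm:
2464 = 144*17 + 16
17 = 1*16 + 1
16 = 16*1 + 0
Back-substitute:
1 = 17 − 16
1 = −2464 + 145·17
So 17·145 ≡ 1 (mod 2464), hence d = 145.

145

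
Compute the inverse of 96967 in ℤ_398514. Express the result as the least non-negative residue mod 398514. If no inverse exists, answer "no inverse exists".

Extended Euclidean algorithm:
398514 = 4×96967 + 10646
96967 = 9×10646 + 1153
10646 = 9×1153 + 269
1153 = 4×269 + 77
269 = 3×77 + 38
77 = 2×38 + 1
38 = 38×1 + 0
Since gcd(96967, 398514) = 1, back-substitute to write 1 as a combination:
1 = 77 − 2·38
1 = −2·269 + 7·77
1 = 7·1153 − 30·269
1 = −30·10646 + 277·1153
1 = 277·96967 − 2523·10646
1 = −2523·398514 + 10369·96967
So 96967·10369 ≡ 1 (mod 398514).

10369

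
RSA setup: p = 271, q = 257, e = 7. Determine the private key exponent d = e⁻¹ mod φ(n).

φ(n) = (p−1)(q−1) = 270·256 = 69120.
Need d with 7·d ≡ 1 (mod 69120). Apply the extended Euclidean algorithm:
69120 = 9874·7 + 2
7 = 3·2 + 1
2 = 2·1 + 0
Back-substitute:
1 = 7 − 3·2
1 = −3·69120 + 29623·7
So 7·29623 ≡ 1 (mod 69120), hence d = 29623.

29623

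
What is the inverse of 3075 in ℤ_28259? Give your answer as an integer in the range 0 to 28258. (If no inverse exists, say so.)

Extended Euclidean algorithm:
28259 = 9·3075 + 584
3075 = 5·584 + 155
584 = 3·155 + 119
155 = 1·119 + 36
119 = 3·36 + 11
36 = 3·11 + 3
11 = 3·3 + 2
3 = 1·2 + 1
2 = 2·1 + 0
Since gcd(3075, 28259) = 1, back-substitute to write 1 as a combination:
1 = 3 − 2
1 = −11 + 4·3
1 = 4·36 − 13·11
1 = −13·119 + 43·36
1 = 43·155 − 56·119
1 = −56·584 + 211·155
1 = 211·3075 − 1111·584
1 = −1111·28259 + 10210·3075
So 3075·10210 ≡ 1 (mod 28259).

10210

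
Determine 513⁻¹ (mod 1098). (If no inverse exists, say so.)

Compute gcd(513, 1098):
1098 = 2*513 + 72
513 = 7*72 + 9
72 = 8*9 + 0
Since gcd = 9 > 1, 513 is not a unit mod 1098.

no inverse exists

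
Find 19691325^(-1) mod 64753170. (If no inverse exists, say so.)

no inverse exists

Euclidean algorithm on 64753170, 19691325:
64753170 = 3*19691325 + 5679195
19691325 = 3*5679195 + 2653740
5679195 = 2*2653740 + 371715
2653740 = 7*371715 + 51735
371715 = 7*51735 + 9570
51735 = 5*9570 + 3885
9570 = 2*3885 + 1800
3885 = 2*1800 + 285
1800 = 6*285 + 90
285 = 3*90 + 15
90 = 6*15 + 0
gcd(19691325, 64753170) = 15 ≠ 1, so 19691325 has no multiplicative inverse modulo 64753170.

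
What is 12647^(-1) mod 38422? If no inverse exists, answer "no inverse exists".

4633

Apply the Euclidean algorithm to 38422 and 12647:
38422 = 3×12647 + 481
12647 = 26×481 + 141
481 = 3×141 + 58
141 = 2×58 + 25
58 = 2×25 + 8
25 = 3×8 + 1
8 = 8×1 + 0
Since gcd(12647, 38422) = 1, back-substitute to write 1 as a combination:
1 = 25 − 3·8
1 = −3·58 + 7·25
1 = 7·141 − 17·58
1 = −17·481 + 58·141
1 = 58·12647 − 1525·481
1 = −1525·38422 + 4633·12647
So 12647·4633 ≡ 1 (mod 38422).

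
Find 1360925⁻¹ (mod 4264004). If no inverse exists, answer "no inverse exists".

gcd(4264004, 1360925) by repeated division:
4264004 = 3×1360925 + 181229
1360925 = 7×181229 + 92322
181229 = 1×92322 + 88907
92322 = 1×88907 + 3415
88907 = 26×3415 + 117
3415 = 29×117 + 22
117 = 5×22 + 7
22 = 3×7 + 1
7 = 7×1 + 0
Since gcd(1360925, 4264004) = 1, back-substitute to write 1 as a combination:
1 = 22 − 3·7
1 = −3·117 + 16·22
1 = 16·3415 − 467·117
1 = −467·88907 + 12158·3415
1 = 12158·92322 − 12625·88907
1 = −12625·181229 + 24783·92322
1 = 24783·1360925 − 186106·181229
1 = −186106·4264004 + 583101·1360925
So 1360925·583101 ≡ 1 (mod 4264004).

583101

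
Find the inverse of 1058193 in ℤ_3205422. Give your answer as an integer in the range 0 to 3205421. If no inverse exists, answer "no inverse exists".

no inverse exists

Euclidean algorithm on 3205422, 1058193:
3205422 = 3×1058193 + 30843
1058193 = 34×30843 + 9531
30843 = 3×9531 + 2250
9531 = 4×2250 + 531
2250 = 4×531 + 126
531 = 4×126 + 27
126 = 4×27 + 18
27 = 1×18 + 9
18 = 2×9 + 0
Since gcd = 9 > 1, 1058193 is not a unit mod 3205422.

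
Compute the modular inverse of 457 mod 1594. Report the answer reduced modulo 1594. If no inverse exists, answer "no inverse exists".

1015

Apply the Euclidean algorithm to 1594 and 457:
1594 = 3*457 + 223
457 = 2*223 + 11
223 = 20*11 + 3
11 = 3*3 + 2
3 = 1*2 + 1
2 = 2*1 + 0
The gcd is 1. Working backward:
1 = 3 − 2
1 = −11 + 4·3
1 = 4·223 − 81·11
1 = −81·457 + 166·223
1 = 166·1594 − 579·457
Hence 457⁻¹ ≡ -579 ≡ 1015 (mod 1594).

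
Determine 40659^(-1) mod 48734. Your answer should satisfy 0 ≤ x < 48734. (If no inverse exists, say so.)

Apply the Euclidean algorithm to 48734 and 40659:
48734 = 1*40659 + 8075
40659 = 5*8075 + 284
8075 = 28*284 + 123
284 = 2*123 + 38
123 = 3*38 + 9
38 = 4*9 + 2
9 = 4*2 + 1
2 = 2*1 + 0
Since gcd(40659, 48734) = 1, back-substitute to write 1 as a combination:
1 = 9 − 4·2
1 = −4·38 + 17·9
1 = 17·123 − 55·38
1 = −55·284 + 127·123
1 = 127·8075 − 3611·284
1 = −3611·40659 + 18182·8075
1 = 18182·48734 − 21793·40659
Hence 40659⁻¹ ≡ -21793 ≡ 26941 (mod 48734).

26941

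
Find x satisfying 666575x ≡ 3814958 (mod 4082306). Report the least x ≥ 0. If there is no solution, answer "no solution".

3348204

First find gcd(666575, 4082306):
4082306 = 6*666575 + 82856
666575 = 8*82856 + 3727
82856 = 22*3727 + 862
3727 = 4*862 + 279
862 = 3*279 + 25
279 = 11*25 + 4
25 = 6*4 + 1
4 = 4*1 + 0
gcd = 1, so a unique solution mod 4082306 exists.
Back-substitute for the Bézout coefficients:
1 = 25 − 6·4
1 = −6·279 + 67·25
1 = 67·862 − 207·279
1 = −207·3727 + 895·862
1 = 895·82856 − 19897·3727
1 = −19897·666575 + 160071·82856
1 = 160071·4082306 − 980323·666575
So 666575·(-980323) ≡ 1 (mod 4082306), giving 666575⁻¹ ≡ 3101983.
x ≡ 666575⁻¹·3814958 ≡ 3101983·3814958 ≡ 3348204 (mod 4082306).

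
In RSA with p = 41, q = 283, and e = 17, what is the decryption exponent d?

φ(n) = (p−1)(q−1) = 40·282 = 11280.
Need d with 17·d ≡ 1 (mod 11280). Apply the extended Euclidean algorithm:
11280 = 663*17 + 9
17 = 1*9 + 8
9 = 1*8 + 1
8 = 8*1 + 0
Back-substitute:
1 = 9 − 8
1 = −17 + 2·9
1 = 2·11280 − 1327·17
So 17·(-1327) ≡ 1 (mod 11280), hence d ≡ -1327 ≡ 9953 (mod 11280).

9953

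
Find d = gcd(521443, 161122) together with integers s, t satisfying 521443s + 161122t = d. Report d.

13

Repeated division:
521443 = 3·161122 + 38077
161122 = 4·38077 + 8814
38077 = 4·8814 + 2821
8814 = 3·2821 + 351
2821 = 8·351 + 13
351 = 27·13 + 0
gcd(521443, 161122) = 13.
Back-substituting:
13 = 2821 − 8·351
13 = −8·8814 + 25·2821
13 = 25·38077 − 108·8814
13 = −108·161122 + 457·38077
13 = 457·521443 − 1479·161122
So 13 = (457)·521443 + (-1479)·161122.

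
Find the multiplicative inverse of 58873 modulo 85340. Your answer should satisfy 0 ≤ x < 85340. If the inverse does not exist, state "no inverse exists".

Run Euclid on (85340, 58873):
85340 = 1·58873 + 26467
58873 = 2·26467 + 5939
26467 = 4·5939 + 2711
5939 = 2·2711 + 517
2711 = 5·517 + 126
517 = 4·126 + 13
126 = 9·13 + 9
13 = 1·9 + 4
9 = 2·4 + 1
4 = 4·1 + 0
Since gcd(58873, 85340) = 1, back-substitute to write 1 as a combination:
1 = 9 − 2·4
1 = −2·13 + 3·9
1 = 3·126 − 29·13
1 = −29·517 + 119·126
1 = 119·2711 − 624·517
1 = −624·5939 + 1367·2711
1 = 1367·26467 − 6092·5939
1 = −6092·58873 + 13551·26467
1 = 13551·85340 − 19643·58873
So 58873·(-19643) ≡ 1 (mod 85340), and -19643 ≡ 65697 (mod 85340).

65697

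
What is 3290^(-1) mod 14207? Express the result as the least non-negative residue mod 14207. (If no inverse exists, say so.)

3528

gcd(14207, 3290) by repeated division:
14207 = 4×3290 + 1047
3290 = 3×1047 + 149
1047 = 7×149 + 4
149 = 37×4 + 1
4 = 4×1 + 0
Since gcd(3290, 14207) = 1, back-substitute to write 1 as a combination:
1 = 149 − 37·4
1 = −37·1047 + 260·149
1 = 260·3290 − 817·1047
1 = −817·14207 + 3528·3290
So 3290·3528 ≡ 1 (mod 14207).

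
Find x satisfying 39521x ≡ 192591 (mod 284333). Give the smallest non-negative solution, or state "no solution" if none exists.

First find gcd(39521, 284333):
284333 = 7*39521 + 7686
39521 = 5*7686 + 1091
7686 = 7*1091 + 49
1091 = 22*49 + 13
49 = 3*13 + 10
13 = 1*10 + 3
10 = 3*3 + 1
3 = 3*1 + 0
gcd = 1, so a unique solution mod 284333 exists.
Back-substitute for the Bézout coefficients:
1 = 10 − 3·3
1 = −3·13 + 4·10
1 = 4·49 − 15·13
1 = −15·1091 + 334·49
1 = 334·7686 − 2353·1091
1 = −2353·39521 + 12099·7686
1 = 12099·284333 − 87046·39521
So 39521·(-87046) ≡ 1 (mod 284333), giving 39521⁻¹ ≡ 197287.
x ≡ 39521⁻¹·192591 ≡ 197287·192591 ≡ 281827 (mod 284333).

281827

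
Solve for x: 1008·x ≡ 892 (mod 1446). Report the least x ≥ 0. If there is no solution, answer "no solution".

gcd(1008, 1446):
1446 = 1×1008 + 438
1008 = 2×438 + 132
438 = 3×132 + 42
132 = 3×42 + 6
42 = 7×6 + 0
gcd = 6, but 6 ∤ 892, so the congruence has no solution.

no solution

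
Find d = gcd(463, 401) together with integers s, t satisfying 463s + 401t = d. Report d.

Euclidean algorithm:
463 = 1·401 + 62
401 = 6·62 + 29
62 = 2·29 + 4
29 = 7·4 + 1
4 = 4·1 + 0
gcd(463, 401) = 1.
Express as a combination:
1 = 29 − 7·4
1 = −7·62 + 15·29
1 = 15·401 − 97·62
1 = −97·463 + 112·401
So 1 = (-97)·463 + (112)·401.

1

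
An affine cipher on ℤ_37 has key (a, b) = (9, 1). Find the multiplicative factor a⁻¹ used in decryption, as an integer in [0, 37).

33

Extended Euclidean algorithm:
37 = 4×9 + 1
9 = 9×1 + 0
Since gcd(9, 37) = 1, back-substitute to write 1 as a combination:
1 = 37 − 4·9
So 9·(-4) ≡ 1 (mod 37), and -4 ≡ 33 (mod 37).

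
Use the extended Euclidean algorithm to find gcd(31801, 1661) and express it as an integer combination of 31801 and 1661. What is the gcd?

11

Euclidean algorithm:
31801 = 19×1661 + 242
1661 = 6×242 + 209
242 = 1×209 + 33
209 = 6×33 + 11
33 = 3×11 + 0
gcd(31801, 1661) = 11.
Express as a combination:
11 = 209 − 6·33
11 = −6·242 + 7·209
11 = 7·1661 − 48·242
11 = −48·31801 + 919·1661
So 11 = (-48)·31801 + (919)·1661.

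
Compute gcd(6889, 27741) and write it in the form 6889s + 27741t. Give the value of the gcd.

Euclidean algorithm:
27741 = 4·6889 + 185
6889 = 37·185 + 44
185 = 4·44 + 9
44 = 4·9 + 8
9 = 1·8 + 1
8 = 8·1 + 0
gcd(6889, 27741) = 1.
Express as a combination:
1 = 9 − 8
1 = −44 + 5·9
1 = 5·185 − 21·44
1 = −21·6889 + 782·185
1 = 782·27741 − 3149·6889
So 1 = (782)·27741 + (-3149)·6889.

1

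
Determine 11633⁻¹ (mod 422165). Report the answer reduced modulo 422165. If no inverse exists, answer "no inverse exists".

126762

Apply the Euclidean algorithm to 422165 and 11633:
422165 = 36·11633 + 3377
11633 = 3·3377 + 1502
3377 = 2·1502 + 373
1502 = 4·373 + 10
373 = 37·10 + 3
10 = 3·3 + 1
3 = 3·1 + 0
gcd = 1, so the inverse exists. Back-substitute:
1 = 10 − 3·3
1 = −3·373 + 112·10
1 = 112·1502 − 451·373
1 = −451·3377 + 1014·1502
1 = 1014·11633 − 3493·3377
1 = −3493·422165 + 126762·11633
So 11633·126762 ≡ 1 (mod 422165).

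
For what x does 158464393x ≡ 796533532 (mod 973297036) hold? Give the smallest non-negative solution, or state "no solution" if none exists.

481469060

First find gcd(158464393, 973297036):
973297036 = 6·158464393 + 22510678
158464393 = 7·22510678 + 889647
22510678 = 25·889647 + 269503
889647 = 3·269503 + 81138
269503 = 3·81138 + 26089
81138 = 3·26089 + 2871
26089 = 9·2871 + 250
2871 = 11·250 + 121
250 = 2·121 + 8
121 = 15·8 + 1
8 = 8·1 + 0
gcd = 1, so a unique solution mod 973297036 exists.
Back-substitute for the Bézout coefficients:
1 = 121 − 15·8
1 = −15·250 + 31·121
1 = 31·2871 − 356·250
1 = −356·26089 + 3235·2871
1 = 3235·81138 − 10061·26089
1 = −10061·269503 + 33418·81138
1 = 33418·889647 − 110315·269503
1 = −110315·22510678 + 2791293·889647
1 = 2791293·158464393 − 19649366·22510678
1 = −19649366·973297036 + 120687489·158464393
So 158464393·(120687489) ≡ 1 (mod 973297036), giving 158464393⁻¹ ≡ 120687489.
x ≡ 158464393⁻¹·796533532 ≡ 120687489·796533532 ≡ 481469060 (mod 973297036).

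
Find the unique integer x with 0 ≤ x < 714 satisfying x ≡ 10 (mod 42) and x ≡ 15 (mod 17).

Write x = 10 + 42·k. Then 42·k ≡ 15 − 10 ≡ 5 (mod 17).
Need 42⁻¹ mod 17. Extended Euclid on (17, 8):
17 = 2×8 + 1
8 = 8×1 + 0
Back-substitute:
1 = 17 − 2·8
42⁻¹ ≡ 15 (mod 17), so k ≡ 15·5 ≡ 7 (mod 17).
x = 10 + 42·7 = 304.

304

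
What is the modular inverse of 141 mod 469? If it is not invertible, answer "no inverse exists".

Extended Euclidean algorithm:
469 = 3*141 + 46
141 = 3*46 + 3
46 = 15*3 + 1
3 = 3*1 + 0
Since gcd(141, 469) = 1, back-substitute to write 1 as a combination:
1 = 46 − 15·3
1 = −15·141 + 46·46
1 = 46·469 − 153·141
Hence 141⁻¹ ≡ -153 ≡ 316 (mod 469).

316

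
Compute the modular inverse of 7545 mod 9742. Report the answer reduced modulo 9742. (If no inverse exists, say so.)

6607

Extended Euclidean algorithm:
9742 = 1×7545 + 2197
7545 = 3×2197 + 954
2197 = 2×954 + 289
954 = 3×289 + 87
289 = 3×87 + 28
87 = 3×28 + 3
28 = 9×3 + 1
3 = 3×1 + 0
Since gcd(7545, 9742) = 1, back-substitute to write 1 as a combination:
1 = 28 − 9·3
1 = −9·87 + 28·28
1 = 28·289 − 93·87
1 = −93·954 + 307·289
1 = 307·2197 − 707·954
1 = −707·7545 + 2428·2197
1 = 2428·9742 − 3135·7545
So 7545·(-3135) ≡ 1 (mod 9742), and -3135 ≡ 6607 (mod 9742).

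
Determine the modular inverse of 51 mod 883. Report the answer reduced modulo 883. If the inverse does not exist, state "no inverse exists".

Extended Euclidean algorithm:
883 = 17×51 + 16
51 = 3×16 + 3
16 = 5×3 + 1
3 = 3×1 + 0
Since gcd(51, 883) = 1, back-substitute to write 1 as a combination:
1 = 16 − 5·3
1 = −5·51 + 16·16
1 = 16·883 − 277·51
Thus 51·(-277) ≡ 1 (mod 883); reducing, -277 mod 883 = 606.

606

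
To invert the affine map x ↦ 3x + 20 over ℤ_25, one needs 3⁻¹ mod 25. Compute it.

Extended Euclidean algorithm:
25 = 8·3 + 1
3 = 3·1 + 0
The gcd is 1. Working backward:
1 = 25 − 8·3
Thus 3·(-8) ≡ 1 (mod 25); reducing, -8 mod 25 = 17.

17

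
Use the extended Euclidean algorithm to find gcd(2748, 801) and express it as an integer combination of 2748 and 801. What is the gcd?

3

Apply Euclid's algorithm to 2748 and 801:
2748 = 3×801 + 345
801 = 2×345 + 111
345 = 3×111 + 12
111 = 9×12 + 3
12 = 4×3 + 0
gcd(2748, 801) = 3.
Back-substituting:
3 = 111 − 9·12
3 = −9·345 + 28·111
3 = 28·801 − 65·345
3 = −65·2748 + 223·801
So 3 = (-65)·2748 + (223)·801.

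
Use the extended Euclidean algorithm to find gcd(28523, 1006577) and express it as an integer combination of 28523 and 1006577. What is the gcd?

11

Euclidean algorithm:
1006577 = 35*28523 + 8272
28523 = 3*8272 + 3707
8272 = 2*3707 + 858
3707 = 4*858 + 275
858 = 3*275 + 33
275 = 8*33 + 11
33 = 3*11 + 0
gcd(28523, 1006577) = 11.
Express as a combination:
11 = 275 − 8·33
11 = −8·858 + 25·275
11 = 25·3707 − 108·858
11 = −108·8272 + 241·3707
11 = 241·28523 − 831·8272
11 = −831·1006577 + 29326·28523
So 11 = (-831)·1006577 + (29326)·28523.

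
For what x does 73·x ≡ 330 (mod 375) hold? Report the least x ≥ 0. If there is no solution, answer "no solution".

First find gcd(73, 375):
375 = 5·73 + 10
73 = 7·10 + 3
10 = 3·3 + 1
3 = 3·1 + 0
gcd = 1, so a unique solution mod 375 exists.
Back-substitute for the Bézout coefficients:
1 = 10 − 3·3
1 = −3·73 + 22·10
1 = 22·375 − 113·73
So 73·(-113) ≡ 1 (mod 375), giving 73⁻¹ ≡ 262.
x ≡ 73⁻¹·330 ≡ 262·330 ≡ 210 (mod 375).

210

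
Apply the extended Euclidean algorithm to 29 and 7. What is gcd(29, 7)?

1

Repeated division:
29 = 4×7 + 1
7 = 7×1 + 0
gcd(29, 7) = 1.
Back-substituting:
1 = 29 − 4·7
So 1 = (1)·29 + (-4)·7.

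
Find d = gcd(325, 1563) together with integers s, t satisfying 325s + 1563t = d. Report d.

1

Apply Euclid's algorithm to 1563 and 325:
1563 = 4*325 + 263
325 = 1*263 + 62
263 = 4*62 + 15
62 = 4*15 + 2
15 = 7*2 + 1
2 = 2*1 + 0
gcd(325, 1563) = 1.
Express as a combination:
1 = 15 − 7·2
1 = −7·62 + 29·15
1 = 29·263 − 123·62
1 = −123·325 + 152·263
1 = 152·1563 − 731·325
So 1 = (152)·1563 + (-731)·325.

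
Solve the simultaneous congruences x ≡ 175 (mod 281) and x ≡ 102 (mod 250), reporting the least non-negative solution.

Write x = 175 + 281·k. Then 281·k ≡ 102 − 175 ≡ 177 (mod 250).
Need 281⁻¹ mod 250. Extended Euclid on (250, 31):
250 = 8*31 + 2
31 = 15*2 + 1
2 = 2*1 + 0
Back-substitute:
1 = 31 − 15·2
1 = −15·250 + 121·31
281⁻¹ ≡ 121 (mod 250), so k ≡ 121·177 ≡ 167 (mod 250).
x = 175 + 281·167 = 47102.

47102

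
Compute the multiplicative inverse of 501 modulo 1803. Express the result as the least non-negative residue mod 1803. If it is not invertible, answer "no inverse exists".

no inverse exists

Euclidean algorithm on 1803, 501:
1803 = 3*501 + 300
501 = 1*300 + 201
300 = 1*201 + 99
201 = 2*99 + 3
99 = 33*3 + 0
The gcd is 3, not 1, hence no inverse exists.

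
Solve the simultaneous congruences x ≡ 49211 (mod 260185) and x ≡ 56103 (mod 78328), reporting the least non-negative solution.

Write x = 49211 + 260185·k. Then 260185·k ≡ 56103 − 49211 ≡ 6892 (mod 78328).
Need 260185⁻¹ mod 78328. Extended Euclid on (78328, 25201):
78328 = 3*25201 + 2725
25201 = 9*2725 + 676
2725 = 4*676 + 21
676 = 32*21 + 4
21 = 5*4 + 1
4 = 4*1 + 0
Back-substitute:
1 = 21 − 5·4
1 = −5·676 + 161·21
1 = 161·2725 − 649·676
1 = −649·25201 + 6002·2725
1 = 6002·78328 − 18655·25201
260185⁻¹ ≡ 59673 (mod 78328), so k ≡ 59673·6892 ≡ 44316 (mod 78328).
x = 49211 + 260185·44316 = 11530407671.

11530407671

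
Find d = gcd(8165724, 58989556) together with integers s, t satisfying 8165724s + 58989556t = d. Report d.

Repeated division:
58989556 = 7·8165724 + 1829488
8165724 = 4·1829488 + 847772
1829488 = 2·847772 + 133944
847772 = 6·133944 + 44108
133944 = 3·44108 + 1620
44108 = 27·1620 + 368
1620 = 4·368 + 148
368 = 2·148 + 72
148 = 2·72 + 4
72 = 18·4 + 0
gcd(8165724, 58989556) = 4.
Working backward:
4 = 148 − 2·72
4 = −2·368 + 5·148
4 = 5·1620 − 22·368
4 = −22·44108 + 599·1620
4 = 599·133944 − 1819·44108
4 = −1819·847772 + 11513·133944
4 = 11513·1829488 − 24845·847772
4 = −24845·8165724 + 110893·1829488
4 = 110893·58989556 − 801096·8165724
So 4 = (110893)·58989556 + (-801096)·8165724.

4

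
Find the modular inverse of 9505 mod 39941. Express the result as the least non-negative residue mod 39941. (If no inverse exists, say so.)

Run Euclid on (39941, 9505):
39941 = 4*9505 + 1921
9505 = 4*1921 + 1821
1921 = 1*1821 + 100
1821 = 18*100 + 21
100 = 4*21 + 16
21 = 1*16 + 5
16 = 3*5 + 1
5 = 5*1 + 0
The gcd is 1. Working backward:
1 = 16 − 3·5
1 = −3·21 + 4·16
1 = 4·100 − 19·21
1 = −19·1821 + 346·100
1 = 346·1921 − 365·1821
1 = −365·9505 + 1806·1921
1 = 1806·39941 − 7589·9505
Hence 9505⁻¹ ≡ -7589 ≡ 32352 (mod 39941).

32352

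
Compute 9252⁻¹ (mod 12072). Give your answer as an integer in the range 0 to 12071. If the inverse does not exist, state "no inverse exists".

no inverse exists

Compute gcd(9252, 12072):
12072 = 1*9252 + 2820
9252 = 3*2820 + 792
2820 = 3*792 + 444
792 = 1*444 + 348
444 = 1*348 + 96
348 = 3*96 + 60
96 = 1*60 + 36
60 = 1*36 + 24
36 = 1*24 + 12
24 = 2*12 + 0
Since gcd = 12 > 1, 9252 is not a unit mod 12072.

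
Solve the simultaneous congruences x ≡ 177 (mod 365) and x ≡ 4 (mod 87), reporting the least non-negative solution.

15142

Write x = 177 + 365·k. Then 365·k ≡ 4 − 177 ≡ 1 (mod 87).
Need 365⁻¹ mod 87. Extended Euclid on (87, 17):
87 = 5×17 + 2
17 = 8×2 + 1
2 = 2×1 + 0
Back-substitute:
1 = 17 − 8·2
1 = −8·87 + 41·17
365⁻¹ ≡ 41 (mod 87), so k ≡ 41·1 ≡ 41 (mod 87).
x = 177 + 365·41 = 15142.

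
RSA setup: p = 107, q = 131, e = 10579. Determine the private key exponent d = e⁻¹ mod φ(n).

2019

φ(n) = (p−1)(q−1) = 106·130 = 13780.
Need d with 10579·d ≡ 1 (mod 13780). Apply the extended Euclidean algorithm:
13780 = 1×10579 + 3201
10579 = 3×3201 + 976
3201 = 3×976 + 273
976 = 3×273 + 157
273 = 1×157 + 116
157 = 1×116 + 41
116 = 2×41 + 34
41 = 1×34 + 7
34 = 4×7 + 6
7 = 1×6 + 1
6 = 6×1 + 0
Back-substitute:
1 = 7 − 6
1 = −34 + 5·7
1 = 5·41 − 6·34
1 = −6·116 + 17·41
1 = 17·157 − 23·116
1 = −23·273 + 40·157
1 = 40·976 − 143·273
1 = −143·3201 + 469·976
1 = 469·10579 − 1550·3201
1 = −1550·13780 + 2019·10579
So 10579·2019 ≡ 1 (mod 13780), hence d = 2019.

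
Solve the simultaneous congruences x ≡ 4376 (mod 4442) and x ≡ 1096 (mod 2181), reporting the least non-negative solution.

9510256

Write x = 4376 + 4442·k. Then 4442·k ≡ 1096 − 4376 ≡ 1082 (mod 2181).
Need 4442⁻¹ mod 2181. Extended Euclid on (2181, 80):
2181 = 27·80 + 21
80 = 3·21 + 17
21 = 1·17 + 4
17 = 4·4 + 1
4 = 4·1 + 0
Back-substitute:
1 = 17 − 4·4
1 = −4·21 + 5·17
1 = 5·80 − 19·21
1 = −19·2181 + 518·80
4442⁻¹ ≡ 518 (mod 2181), so k ≡ 518·1082 ≡ 2140 (mod 2181).
x = 4376 + 4442·2140 = 9510256.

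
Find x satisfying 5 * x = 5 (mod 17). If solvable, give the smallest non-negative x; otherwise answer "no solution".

1

First find gcd(5, 17):
17 = 3*5 + 2
5 = 2*2 + 1
2 = 2*1 + 0
gcd = 1, so a unique solution mod 17 exists.
Back-substitute for the Bézout coefficients:
1 = 5 − 2·2
1 = −2·17 + 7·5
So 5·(7) ≡ 1 (mod 17), giving 5⁻¹ ≡ 7.
x ≡ 5⁻¹·5 ≡ 7·5 ≡ 1 (mod 17).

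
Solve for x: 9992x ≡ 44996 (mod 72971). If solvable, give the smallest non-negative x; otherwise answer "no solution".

First find gcd(9992, 72971):
72971 = 7*9992 + 3027
9992 = 3*3027 + 911
3027 = 3*911 + 294
911 = 3*294 + 29
294 = 10*29 + 4
29 = 7*4 + 1
4 = 4*1 + 0
gcd = 1, so a unique solution mod 72971 exists.
Back-substitute for the Bézout coefficients:
1 = 29 − 7·4
1 = −7·294 + 71·29
1 = 71·911 − 220·294
1 = −220·3027 + 731·911
1 = 731·9992 − 2413·3027
1 = −2413·72971 + 17622·9992
So 9992·(17622) ≡ 1 (mod 72971), giving 9992⁻¹ ≡ 17622.
x ≡ 9992⁻¹·44996 ≡ 17622·44996 ≡ 16626 (mod 72971).

16626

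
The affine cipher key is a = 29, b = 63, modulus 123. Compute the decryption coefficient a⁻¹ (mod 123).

17

Extended Euclidean algorithm:
123 = 4×29 + 7
29 = 4×7 + 1
7 = 7×1 + 0
The gcd is 1. Working backward:
1 = 29 − 4·7
1 = −4·123 + 17·29
So 29·17 ≡ 1 (mod 123).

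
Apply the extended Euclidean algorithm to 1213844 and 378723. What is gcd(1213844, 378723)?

1

Euclidean algorithm:
1213844 = 3*378723 + 77675
378723 = 4*77675 + 68023
77675 = 1*68023 + 9652
68023 = 7*9652 + 459
9652 = 21*459 + 13
459 = 35*13 + 4
13 = 3*4 + 1
4 = 4*1 + 0
gcd(1213844, 378723) = 1.
Working backward:
1 = 13 − 3·4
1 = −3·459 + 106·13
1 = 106·9652 − 2229·459
1 = −2229·68023 + 15709·9652
1 = 15709·77675 − 17938·68023
1 = −17938·378723 + 87461·77675
1 = 87461·1213844 − 280321·378723
So 1 = (87461)·1213844 + (-280321)·378723.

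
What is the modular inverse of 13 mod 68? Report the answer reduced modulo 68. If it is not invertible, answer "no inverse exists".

21

Run Euclid on (68, 13):
68 = 5*13 + 3
13 = 4*3 + 1
3 = 3*1 + 0
gcd = 1, so the inverse exists. Back-substitute:
1 = 13 − 4·3
1 = −4·68 + 21·13
So 13·21 ≡ 1 (mod 68).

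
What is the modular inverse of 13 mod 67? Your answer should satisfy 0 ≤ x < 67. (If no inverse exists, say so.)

Extended Euclidean algorithm:
67 = 5·13 + 2
13 = 6·2 + 1
2 = 2·1 + 0
Since gcd(13, 67) = 1, back-substitute to write 1 as a combination:
1 = 13 − 6·2
1 = −6·67 + 31·13
So 13·31 ≡ 1 (mod 67).

31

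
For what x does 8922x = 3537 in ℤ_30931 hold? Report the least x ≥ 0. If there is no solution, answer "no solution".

First find gcd(8922, 30931):
30931 = 3·8922 + 4165
8922 = 2·4165 + 592
4165 = 7·592 + 21
592 = 28·21 + 4
21 = 5·4 + 1
4 = 4·1 + 0
gcd = 1, so a unique solution mod 30931 exists.
Back-substitute for the Bézout coefficients:
1 = 21 − 5·4
1 = −5·592 + 141·21
1 = 141·4165 − 992·592
1 = −992·8922 + 2125·4165
1 = 2125·30931 − 7367·8922
So 8922·(-7367) ≡ 1 (mod 30931), giving 8922⁻¹ ≡ 23564.
x ≡ 8922⁻¹·3537 ≡ 23564·3537 ≡ 17754 (mod 30931).

17754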